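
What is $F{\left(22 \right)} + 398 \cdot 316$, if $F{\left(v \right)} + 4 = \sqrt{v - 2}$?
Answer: $125764 + 2 \sqrt{5} \approx 1.2577 \cdot 10^{5}$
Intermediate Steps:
$F{\left(v \right)} = -4 + \sqrt{-2 + v}$ ($F{\left(v \right)} = -4 + \sqrt{v - 2} = -4 + \sqrt{-2 + v}$)
$F{\left(22 \right)} + 398 \cdot 316 = \left(-4 + \sqrt{-2 + 22}\right) + 398 \cdot 316 = \left(-4 + \sqrt{20}\right) + 125768 = \left(-4 + 2 \sqrt{5}\right) + 125768 = 125764 + 2 \sqrt{5}$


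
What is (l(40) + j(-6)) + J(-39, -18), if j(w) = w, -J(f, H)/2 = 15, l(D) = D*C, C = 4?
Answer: 124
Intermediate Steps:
l(D) = 4*D (l(D) = D*4 = 4*D)
J(f, H) = -30 (J(f, H) = -2*15 = -30)
(l(40) + j(-6)) + J(-39, -18) = (4*40 - 6) - 30 = (160 - 6) - 30 = 154 - 30 = 124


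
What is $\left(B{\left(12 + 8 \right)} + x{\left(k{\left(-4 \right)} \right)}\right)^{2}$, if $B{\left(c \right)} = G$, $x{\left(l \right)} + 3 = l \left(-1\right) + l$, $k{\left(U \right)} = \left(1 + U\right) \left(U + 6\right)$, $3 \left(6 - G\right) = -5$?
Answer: $\frac{196}{9} \approx 21.778$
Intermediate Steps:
$G = \frac{23}{3}$ ($G = 6 - - \frac{5}{3} = 6 + \frac{5}{3} = \frac{23}{3} \approx 7.6667$)
$k{\left(U \right)} = \left(1 + U\right) \left(6 + U\right)$
$x{\left(l \right)} = -3$ ($x{\left(l \right)} = -3 + \left(l \left(-1\right) + l\right) = -3 + \left(- l + l\right) = -3 + 0 = -3$)
$B{\left(c \right)} = \frac{23}{3}$
$\left(B{\left(12 + 8 \right)} + x{\left(k{\left(-4 \right)} \right)}\right)^{2} = \left(\frac{23}{3} - 3\right)^{2} = \left(\frac{14}{3}\right)^{2} = \frac{196}{9}$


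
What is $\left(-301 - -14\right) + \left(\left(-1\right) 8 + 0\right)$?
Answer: $-295$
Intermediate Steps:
$\left(-301 - -14\right) + \left(\left(-1\right) 8 + 0\right) = \left(-301 + \left(-41 + 55\right)\right) + \left(-8 + 0\right) = \left(-301 + 14\right) - 8 = -287 - 8 = -295$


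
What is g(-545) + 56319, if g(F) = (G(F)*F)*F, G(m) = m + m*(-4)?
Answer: 485692194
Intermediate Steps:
G(m) = -3*m (G(m) = m - 4*m = -3*m)
g(F) = -3*F**3 (g(F) = ((-3*F)*F)*F = (-3*F**2)*F = -3*F**3)
g(-545) + 56319 = -3*(-545)**3 + 56319 = -3*(-161878625) + 56319 = 485635875 + 56319 = 485692194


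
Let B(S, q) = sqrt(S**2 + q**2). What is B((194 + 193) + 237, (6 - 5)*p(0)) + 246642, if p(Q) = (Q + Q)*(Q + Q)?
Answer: 247266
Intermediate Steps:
p(Q) = 4*Q**2 (p(Q) = (2*Q)*(2*Q) = 4*Q**2)
B((194 + 193) + 237, (6 - 5)*p(0)) + 246642 = sqrt(((194 + 193) + 237)**2 + ((6 - 5)*(4*0**2))**2) + 246642 = sqrt((387 + 237)**2 + (1*(4*0))**2) + 246642 = sqrt(624**2 + (1*0)**2) + 246642 = sqrt(389376 + 0**2) + 246642 = sqrt(389376 + 0) + 246642 = sqrt(389376) + 246642 = 624 + 246642 = 247266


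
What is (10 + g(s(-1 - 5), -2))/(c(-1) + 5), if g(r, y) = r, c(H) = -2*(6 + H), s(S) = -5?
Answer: -1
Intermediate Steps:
c(H) = -12 - 2*H
(10 + g(s(-1 - 5), -2))/(c(-1) + 5) = (10 - 5)/((-12 - 2*(-1)) + 5) = 5/((-12 + 2) + 5) = 5/(-10 + 5) = 5/(-5) = -1/5*5 = -1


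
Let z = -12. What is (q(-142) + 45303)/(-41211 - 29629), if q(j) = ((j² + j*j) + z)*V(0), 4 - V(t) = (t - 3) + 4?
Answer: -166251/70840 ≈ -2.3469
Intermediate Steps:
V(t) = 3 - t (V(t) = 4 - ((t - 3) + 4) = 4 - ((-3 + t) + 4) = 4 - (1 + t) = 4 + (-1 - t) = 3 - t)
q(j) = -36 + 6*j² (q(j) = ((j² + j*j) - 12)*(3 - 1*0) = ((j² + j²) - 12)*(3 + 0) = (2*j² - 12)*3 = (-12 + 2*j²)*3 = -36 + 6*j²)
(q(-142) + 45303)/(-41211 - 29629) = ((-36 + 6*(-142)²) + 45303)/(-41211 - 29629) = ((-36 + 6*20164) + 45303)/(-70840) = ((-36 + 120984) + 45303)*(-1/70840) = (120948 + 45303)*(-1/70840) = 166251*(-1/70840) = -166251/70840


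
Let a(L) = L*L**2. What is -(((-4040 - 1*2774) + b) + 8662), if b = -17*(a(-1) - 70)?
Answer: -3055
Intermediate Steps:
a(L) = L**3
b = 1207 (b = -17*((-1)**3 - 70) = -17*(-1 - 70) = -17*(-71) = 1207)
-(((-4040 - 1*2774) + b) + 8662) = -(((-4040 - 1*2774) + 1207) + 8662) = -(((-4040 - 2774) + 1207) + 8662) = -((-6814 + 1207) + 8662) = -(-5607 + 8662) = -1*3055 = -3055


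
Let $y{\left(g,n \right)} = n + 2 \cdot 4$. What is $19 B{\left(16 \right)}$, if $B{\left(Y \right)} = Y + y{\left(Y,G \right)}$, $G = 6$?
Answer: $570$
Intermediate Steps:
$y{\left(g,n \right)} = 8 + n$ ($y{\left(g,n \right)} = n + 8 = 8 + n$)
$B{\left(Y \right)} = 14 + Y$ ($B{\left(Y \right)} = Y + \left(8 + 6\right) = Y + 14 = 14 + Y$)
$19 B{\left(16 \right)} = 19 \left(14 + 16\right) = 19 \cdot 30 = 570$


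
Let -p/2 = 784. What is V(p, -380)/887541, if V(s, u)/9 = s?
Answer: -4704/295847 ≈ -0.015900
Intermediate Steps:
p = -1568 (p = -2*784 = -1568)
V(s, u) = 9*s
V(p, -380)/887541 = (9*(-1568))/887541 = -14112*1/887541 = -4704/295847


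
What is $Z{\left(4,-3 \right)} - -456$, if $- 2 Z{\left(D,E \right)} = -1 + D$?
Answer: $\frac{909}{2} \approx 454.5$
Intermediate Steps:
$Z{\left(D,E \right)} = \frac{1}{2} - \frac{D}{2}$ ($Z{\left(D,E \right)} = - \frac{-1 + D}{2} = \frac{1}{2} - \frac{D}{2}$)
$Z{\left(4,-3 \right)} - -456 = \left(\frac{1}{2} - 2\right) - -456 = \left(\frac{1}{2} - 2\right) + 456 = - \frac{3}{2} + 456 = \frac{909}{2}$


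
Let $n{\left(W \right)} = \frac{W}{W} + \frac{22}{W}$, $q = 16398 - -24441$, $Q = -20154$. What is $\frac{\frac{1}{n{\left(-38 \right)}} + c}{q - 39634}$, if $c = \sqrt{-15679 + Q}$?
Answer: $\frac{19}{9640} + \frac{i \sqrt{35833}}{1205} \approx 0.001971 + 0.15709 i$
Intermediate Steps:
$q = 40839$ ($q = 16398 + 24441 = 40839$)
$n{\left(W \right)} = 1 + \frac{22}{W}$
$c = i \sqrt{35833}$ ($c = \sqrt{-15679 - 20154} = \sqrt{-35833} = i \sqrt{35833} \approx 189.3 i$)
$\frac{\frac{1}{n{\left(-38 \right)}} + c}{q - 39634} = \frac{\frac{1}{\frac{1}{-38} \left(22 - 38\right)} + i \sqrt{35833}}{40839 - 39634} = \frac{\frac{1}{\left(- \frac{1}{38}\right) \left(-16\right)} + i \sqrt{35833}}{1205} = \left(\frac{1}{\frac{8}{19}} + i \sqrt{35833}\right) \frac{1}{1205} = \left(\frac{19}{8} + i \sqrt{35833}\right) \frac{1}{1205} = \frac{19}{9640} + \frac{i \sqrt{35833}}{1205}$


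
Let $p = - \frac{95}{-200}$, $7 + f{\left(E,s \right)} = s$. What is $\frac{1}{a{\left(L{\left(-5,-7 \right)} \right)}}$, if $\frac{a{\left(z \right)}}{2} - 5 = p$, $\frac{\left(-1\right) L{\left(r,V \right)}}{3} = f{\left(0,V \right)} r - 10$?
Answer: $\frac{20}{219} \approx 0.091324$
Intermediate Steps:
$f{\left(E,s \right)} = -7 + s$
$L{\left(r,V \right)} = 30 - 3 r \left(-7 + V\right)$ ($L{\left(r,V \right)} = - 3 \left(\left(-7 + V\right) r - 10\right) = - 3 \left(r \left(-7 + V\right) - 10\right) = - 3 \left(-10 + r \left(-7 + V\right)\right) = 30 - 3 r \left(-7 + V\right)$)
$p = \frac{19}{40}$ ($p = \left(-95\right) \left(- \frac{1}{200}\right) = \frac{19}{40} \approx 0.475$)
$a{\left(z \right)} = \frac{219}{20}$ ($a{\left(z \right)} = 10 + 2 \cdot \frac{19}{40} = 10 + \frac{19}{20} = \frac{219}{20}$)
$\frac{1}{a{\left(L{\left(-5,-7 \right)} \right)}} = \frac{1}{\frac{219}{20}} = \frac{20}{219}$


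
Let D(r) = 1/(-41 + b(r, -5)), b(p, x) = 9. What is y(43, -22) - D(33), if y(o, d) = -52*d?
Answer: 36609/32 ≈ 1144.0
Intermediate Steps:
D(r) = -1/32 (D(r) = 1/(-41 + 9) = 1/(-32) = -1/32)
y(43, -22) - D(33) = -52*(-22) - 1*(-1/32) = 1144 + 1/32 = 36609/32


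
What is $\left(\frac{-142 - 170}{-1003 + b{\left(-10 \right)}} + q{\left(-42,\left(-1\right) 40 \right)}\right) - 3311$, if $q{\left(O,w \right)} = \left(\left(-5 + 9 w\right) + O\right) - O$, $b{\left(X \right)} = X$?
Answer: $- \frac{3723476}{1013} \approx -3675.7$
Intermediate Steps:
$q{\left(O,w \right)} = -5 + 9 w$ ($q{\left(O,w \right)} = \left(-5 + O + 9 w\right) - O = -5 + 9 w$)
$\left(\frac{-142 - 170}{-1003 + b{\left(-10 \right)}} + q{\left(-42,\left(-1\right) 40 \right)}\right) - 3311 = \left(\frac{-142 - 170}{-1003 - 10} + \left(-5 + 9 \left(\left(-1\right) 40\right)\right)\right) - 3311 = \left(- \frac{312}{-1013} + \left(-5 + 9 \left(-40\right)\right)\right) - 3311 = \left(\left(-312\right) \left(- \frac{1}{1013}\right) - 365\right) - 3311 = \left(\frac{312}{1013} - 365\right) - 3311 = - \frac{369433}{1013} - 3311 = - \frac{3723476}{1013}$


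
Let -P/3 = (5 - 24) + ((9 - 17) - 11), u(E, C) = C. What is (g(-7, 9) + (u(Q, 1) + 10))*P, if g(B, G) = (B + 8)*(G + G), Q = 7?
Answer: 3306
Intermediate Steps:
g(B, G) = 2*G*(8 + B) (g(B, G) = (8 + B)*(2*G) = 2*G*(8 + B))
P = 114 (P = -3*((5 - 24) + ((9 - 17) - 11)) = -3*(-19 + (-8 - 11)) = -3*(-19 - 19) = -3*(-38) = 114)
(g(-7, 9) + (u(Q, 1) + 10))*P = (2*9*(8 - 7) + (1 + 10))*114 = (2*9*1 + 11)*114 = (18 + 11)*114 = 29*114 = 3306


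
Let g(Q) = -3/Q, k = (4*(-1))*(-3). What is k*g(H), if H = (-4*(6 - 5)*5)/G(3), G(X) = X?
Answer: 27/5 ≈ 5.4000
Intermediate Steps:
k = 12 (k = -4*(-3) = 12)
H = -20/3 (H = -4*(6 - 5)*5/3 = -4*5*(1/3) = -20*1/3 = -20/3 ≈ -6.6667)
k*g(H) = 12*(-3/(-20/3)) = 12*(-3*(-3/20)) = 12*(9/20) = 27/5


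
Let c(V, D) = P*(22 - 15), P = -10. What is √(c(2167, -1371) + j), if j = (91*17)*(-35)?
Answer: I*√54215 ≈ 232.84*I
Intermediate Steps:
c(V, D) = -70 (c(V, D) = -10*(22 - 15) = -10*7 = -70)
j = -54145 (j = 1547*(-35) = -54145)
√(c(2167, -1371) + j) = √(-70 - 54145) = √(-54215) = I*√54215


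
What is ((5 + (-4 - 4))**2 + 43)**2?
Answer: 2704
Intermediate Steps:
((5 + (-4 - 4))**2 + 43)**2 = ((5 - 8)**2 + 43)**2 = ((-3)**2 + 43)**2 = (9 + 43)**2 = 52**2 = 2704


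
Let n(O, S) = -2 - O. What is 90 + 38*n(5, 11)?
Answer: -176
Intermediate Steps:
90 + 38*n(5, 11) = 90 + 38*(-2 - 1*5) = 90 + 38*(-2 - 5) = 90 + 38*(-7) = 90 - 266 = -176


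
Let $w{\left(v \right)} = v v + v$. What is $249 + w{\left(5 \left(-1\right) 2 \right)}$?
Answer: $339$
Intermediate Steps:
$w{\left(v \right)} = v + v^{2}$ ($w{\left(v \right)} = v^{2} + v = v + v^{2}$)
$249 + w{\left(5 \left(-1\right) 2 \right)} = 249 + 5 \left(-1\right) 2 \left(1 + 5 \left(-1\right) 2\right) = 249 + \left(-5\right) 2 \left(1 - 10\right) = 249 - 10 \left(1 - 10\right) = 249 - -90 = 249 + 90 = 339$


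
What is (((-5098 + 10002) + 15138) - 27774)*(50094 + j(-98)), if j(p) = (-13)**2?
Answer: -388633516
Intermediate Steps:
j(p) = 169
(((-5098 + 10002) + 15138) - 27774)*(50094 + j(-98)) = (((-5098 + 10002) + 15138) - 27774)*(50094 + 169) = ((4904 + 15138) - 27774)*50263 = (20042 - 27774)*50263 = -7732*50263 = -388633516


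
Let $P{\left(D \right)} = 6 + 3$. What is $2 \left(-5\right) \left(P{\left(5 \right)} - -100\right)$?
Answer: $-1090$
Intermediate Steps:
$P{\left(D \right)} = 9$
$2 \left(-5\right) \left(P{\left(5 \right)} - -100\right) = 2 \left(-5\right) \left(9 - -100\right) = - 10 \left(9 + 100\right) = \left(-10\right) 109 = -1090$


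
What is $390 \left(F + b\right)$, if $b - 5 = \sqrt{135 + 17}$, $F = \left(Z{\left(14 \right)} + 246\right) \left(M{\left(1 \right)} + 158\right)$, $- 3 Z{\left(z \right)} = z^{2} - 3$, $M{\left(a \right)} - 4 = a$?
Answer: $11550500 + 780 \sqrt{38} \approx 1.1555 \cdot 10^{7}$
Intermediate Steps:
$M{\left(a \right)} = 4 + a$
$Z{\left(z \right)} = 1 - \frac{z^{2}}{3}$ ($Z{\left(z \right)} = - \frac{z^{2} - 3}{3} = - \frac{-3 + z^{2}}{3} = 1 - \frac{z^{2}}{3}$)
$F = \frac{88835}{3}$ ($F = \left(\left(1 - \frac{14^{2}}{3}\right) + 246\right) \left(\left(4 + 1\right) + 158\right) = \left(\left(1 - \frac{196}{3}\right) + 246\right) \left(5 + 158\right) = \left(\left(1 - \frac{196}{3}\right) + 246\right) 163 = \left(- \frac{193}{3} + 246\right) 163 = \frac{545}{3} \cdot 163 = \frac{88835}{3} \approx 29612.0$)
$b = 5 + 2 \sqrt{38}$ ($b = 5 + \sqrt{135 + 17} = 5 + \sqrt{152} = 5 + 2 \sqrt{38} \approx 17.329$)
$390 \left(F + b\right) = 390 \left(\frac{88835}{3} + \left(5 + 2 \sqrt{38}\right)\right) = 390 \left(\frac{88850}{3} + 2 \sqrt{38}\right) = 11550500 + 780 \sqrt{38}$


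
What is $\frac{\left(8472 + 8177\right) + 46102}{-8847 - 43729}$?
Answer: $- \frac{62751}{52576} \approx -1.1935$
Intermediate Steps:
$\frac{\left(8472 + 8177\right) + 46102}{-8847 - 43729} = \frac{16649 + 46102}{-52576} = 62751 \left(- \frac{1}{52576}\right) = - \frac{62751}{52576}$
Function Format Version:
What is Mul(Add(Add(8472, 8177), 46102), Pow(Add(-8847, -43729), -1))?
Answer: Rational(-62751, 52576) ≈ -1.1935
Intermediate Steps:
Mul(Add(Add(8472, 8177), 46102), Pow(Add(-8847, -43729), -1)) = Mul(Add(16649, 46102), Pow(-52576, -1)) = Mul(62751, Rational(-1, 52576)) = Rational(-62751, 52576)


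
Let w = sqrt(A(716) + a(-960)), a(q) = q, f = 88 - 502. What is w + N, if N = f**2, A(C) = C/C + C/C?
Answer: 171396 + I*sqrt(958) ≈ 1.714e+5 + 30.952*I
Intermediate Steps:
f = -414
A(C) = 2 (A(C) = 1 + 1 = 2)
w = I*sqrt(958) (w = sqrt(2 - 960) = sqrt(-958) = I*sqrt(958) ≈ 30.952*I)
N = 171396 (N = (-414)**2 = 171396)
w + N = I*sqrt(958) + 171396 = 171396 + I*sqrt(958)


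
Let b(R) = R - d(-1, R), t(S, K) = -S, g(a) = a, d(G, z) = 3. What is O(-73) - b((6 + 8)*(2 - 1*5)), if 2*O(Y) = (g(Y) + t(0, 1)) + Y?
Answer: -28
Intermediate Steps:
b(R) = -3 + R (b(R) = R - 1*3 = R - 3 = -3 + R)
O(Y) = Y (O(Y) = ((Y - 1*0) + Y)/2 = ((Y + 0) + Y)/2 = (Y + Y)/2 = (2*Y)/2 = Y)
O(-73) - b((6 + 8)*(2 - 1*5)) = -73 - (-3 + (6 + 8)*(2 - 1*5)) = -73 - (-3 + 14*(2 - 5)) = -73 - (-3 + 14*(-3)) = -73 - (-3 - 42) = -73 - 1*(-45) = -73 + 45 = -28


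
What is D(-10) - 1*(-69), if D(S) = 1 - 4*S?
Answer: 110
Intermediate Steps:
D(-10) - 1*(-69) = (1 - 4*(-10)) - 1*(-69) = (1 + 40) + 69 = 41 + 69 = 110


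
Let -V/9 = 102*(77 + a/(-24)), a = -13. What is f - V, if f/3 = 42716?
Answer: 797325/4 ≈ 1.9933e+5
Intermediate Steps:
f = 128148 (f = 3*42716 = 128148)
V = -284733/4 (V = -918*(77 - 13/(-24)) = -918*(77 - 13*(-1/24)) = -918*(77 + 13/24) = -918*1861/24 = -9*31637/4 = -284733/4 ≈ -71183.)
f - V = 128148 - 1*(-284733/4) = 128148 + 284733/4 = 797325/4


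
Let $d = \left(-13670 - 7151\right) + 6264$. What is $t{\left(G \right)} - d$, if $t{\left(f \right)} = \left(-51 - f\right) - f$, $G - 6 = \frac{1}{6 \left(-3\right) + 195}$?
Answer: $\frac{2565436}{177} \approx 14494.0$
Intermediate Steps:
$G = \frac{1063}{177}$ ($G = 6 + \frac{1}{6 \left(-3\right) + 195} = 6 + \frac{1}{-18 + 195} = 6 + \frac{1}{177} = \frac{1063}{177} \approx 6.0056$)
$t{\left(f \right)} = -51 - 2 f$
$d = -14557$ ($d = -20821 + 6264 = -14557$)
$t{\left(G \right)} - d = \left(-51 - \frac{2126}{177}\right) - -14557 = \left(-51 - \frac{2126}{177}\right) + 14557 = - \frac{11153}{177} + 14557 = \frac{2565436}{177}$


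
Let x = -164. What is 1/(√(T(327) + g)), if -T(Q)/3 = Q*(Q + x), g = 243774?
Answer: √9319/27957 ≈ 0.0034530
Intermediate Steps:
T(Q) = -3*Q*(-164 + Q) (T(Q) = -3*Q*(Q - 164) = -3*Q*(-164 + Q))
1/(√(T(327) + g)) = 1/(√(3*327*(164 - 1*327) + 243774)) = 1/(√(3*327*(164 - 327) + 243774)) = 1/(√(3*327*(-163) + 243774)) = 1/(√(-159903 + 243774)) = 1/(√83871) = 1/(3*√9319) = √9319/27957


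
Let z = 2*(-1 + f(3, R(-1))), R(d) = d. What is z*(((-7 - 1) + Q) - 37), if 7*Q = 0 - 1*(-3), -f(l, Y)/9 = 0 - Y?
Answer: 6240/7 ≈ 891.43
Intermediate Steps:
f(l, Y) = 9*Y (f(l, Y) = -9*(0 - Y) = -(-9)*Y = 9*Y)
Q = 3/7 (Q = (0 - 1*(-3))/7 = (0 + 3)/7 = (1/7)*3 = 3/7 ≈ 0.42857)
z = -20 (z = 2*(-1 + 9*(-1)) = 2*(-1 - 9) = 2*(-10) = -20)
z*(((-7 - 1) + Q) - 37) = -20*(((-7 - 1) + 3/7) - 37) = -20*((-8 + 3/7) - 37) = -20*(-53/7 - 37) = -20*(-312/7) = 6240/7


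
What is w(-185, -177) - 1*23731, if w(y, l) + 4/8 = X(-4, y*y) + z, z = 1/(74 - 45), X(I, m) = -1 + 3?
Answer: -1376309/58 ≈ -23729.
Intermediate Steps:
X(I, m) = 2
z = 1/29 ≈ 0.034483
w(y, l) = 89/58 (w(y, l) = -½ + (2 + 1/29) = -½ + 59/29 = 89/58)
w(-185, -177) - 1*23731 = 89/58 - 1*23731 = 89/58 - 23731 = -1376309/58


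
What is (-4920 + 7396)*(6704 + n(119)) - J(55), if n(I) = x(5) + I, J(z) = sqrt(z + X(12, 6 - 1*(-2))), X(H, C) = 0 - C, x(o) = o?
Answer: 16906128 - sqrt(47) ≈ 1.6906e+7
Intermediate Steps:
X(H, C) = -C
J(z) = sqrt(-8 + z) (J(z) = sqrt(z - (6 - 1*(-2))) = sqrt(z - (6 + 2)) = sqrt(z - 1*8) = sqrt(z - 8) = sqrt(-8 + z))
n(I) = 5 + I
(-4920 + 7396)*(6704 + n(119)) - J(55) = (-4920 + 7396)*(6704 + (5 + 119)) - sqrt(-8 + 55) = 2476*(6704 + 124) - sqrt(47) = 2476*6828 - sqrt(47) = 16906128 - sqrt(47)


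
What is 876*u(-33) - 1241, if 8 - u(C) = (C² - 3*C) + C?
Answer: -1006013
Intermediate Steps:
u(C) = 8 - C² + 2*C (u(C) = 8 - ((C² - 3*C) + C) = 8 - (C² - 2*C) = 8 + (-C² + 2*C) = 8 - C² + 2*C)
876*u(-33) - 1241 = 876*(8 - 1*(-33)² + 2*(-33)) - 1241 = 876*(8 - 1*1089 - 66) - 1241 = 876*(8 - 1089 - 66) - 1241 = 876*(-1147) - 1241 = -1004772 - 1241 = -1006013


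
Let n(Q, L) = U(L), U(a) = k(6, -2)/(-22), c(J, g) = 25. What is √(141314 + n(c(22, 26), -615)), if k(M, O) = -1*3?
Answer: √68396042/22 ≈ 375.92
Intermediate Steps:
k(M, O) = -3
U(a) = 3/22 (U(a) = -3/(-22) = -3*(-1/22) = 3/22)
n(Q, L) = 3/22
√(141314 + n(c(22, 26), -615)) = √(141314 + 3/22) = √(3108911/22) = √68396042/22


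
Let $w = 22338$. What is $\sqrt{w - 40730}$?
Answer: $22 i \sqrt{38} \approx 135.62 i$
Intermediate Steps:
$\sqrt{w - 40730} = \sqrt{22338 - 40730} = \sqrt{-18392} = 22 i \sqrt{38}$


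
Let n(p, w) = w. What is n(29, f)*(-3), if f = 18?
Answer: -54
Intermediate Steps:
n(29, f)*(-3) = 18*(-3) = -54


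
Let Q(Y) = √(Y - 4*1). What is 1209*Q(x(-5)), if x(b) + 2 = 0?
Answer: 1209*I*√6 ≈ 2961.4*I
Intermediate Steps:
x(b) = -2 (x(b) = -2 + 0 = -2)
Q(Y) = √(-4 + Y) (Q(Y) = √(Y - 4) = √(-4 + Y))
1209*Q(x(-5)) = 1209*√(-4 - 2) = 1209*√(-6) = 1209*(I*√6) = 1209*I*√6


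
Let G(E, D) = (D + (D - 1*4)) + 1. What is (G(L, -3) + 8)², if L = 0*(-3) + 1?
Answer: 1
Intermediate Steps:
L = 1 (L = 0 + 1 = 1)
G(E, D) = -3 + 2*D (G(E, D) = (D + (D - 4)) + 1 = (D + (-4 + D)) + 1 = (-4 + 2*D) + 1 = -3 + 2*D)
(G(L, -3) + 8)² = ((-3 + 2*(-3)) + 8)² = ((-3 - 6) + 8)² = (-9 + 8)² = (-1)² = 1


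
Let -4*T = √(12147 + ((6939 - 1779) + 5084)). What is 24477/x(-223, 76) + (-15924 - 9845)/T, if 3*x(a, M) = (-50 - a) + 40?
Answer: 24477/71 + 103076*√22391/22391 ≈ 1033.6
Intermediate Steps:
T = -√22391/4 (T = -√(12147 + ((6939 - 1779) + 5084))/4 = -√(12147 + (5160 + 5084))/4 = -√(12147 + 10244)/4 = -√22391/4 ≈ -37.409)
x(a, M) = -10/3 - a/3 (x(a, M) = ((-50 - a) + 40)/3 = (-10 - a)/3 = -10/3 - a/3)
24477/x(-223, 76) + (-15924 - 9845)/T = 24477/(-10/3 - ⅓*(-223)) + (-15924 - 9845)/((-√22391/4)) = 24477/(-10/3 + 223/3) - (-103076)*√22391/22391 = 24477/71 + 103076*√22391/22391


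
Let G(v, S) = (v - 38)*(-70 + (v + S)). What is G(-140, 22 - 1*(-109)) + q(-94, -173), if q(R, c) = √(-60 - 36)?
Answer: 14062 + 4*I*√6 ≈ 14062.0 + 9.798*I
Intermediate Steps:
q(R, c) = 4*I*√6 (q(R, c) = √(-96) = 4*I*√6)
G(v, S) = (-38 + v)*(-70 + S + v) (G(v, S) = (-38 + v)*(-70 + (S + v)) = (-38 + v)*(-70 + S + v))
G(-140, 22 - 1*(-109)) + q(-94, -173) = (2660 + (-140)² - 108*(-140) - 38*(22 - 1*(-109)) + (22 - 1*(-109))*(-140)) + 4*I*√6 = (2660 + 19600 + 15120 - 38*(22 + 109) + (22 + 109)*(-140)) + 4*I*√6 = (2660 + 19600 + 15120 - 38*131 + 131*(-140)) + 4*I*√6 = (2660 + 19600 + 15120 - 4978 - 18340) + 4*I*√6 = 14062 + 4*I*√6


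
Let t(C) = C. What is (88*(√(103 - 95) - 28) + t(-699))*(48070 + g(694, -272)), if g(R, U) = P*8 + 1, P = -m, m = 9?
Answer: -151820837 + 8447824*√2 ≈ -1.3987e+8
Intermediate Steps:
P = -9 (P = -1*9 = -9)
g(R, U) = -71 (g(R, U) = -9*8 + 1 = -72 + 1 = -71)
(88*(√(103 - 95) - 28) + t(-699))*(48070 + g(694, -272)) = (88*(√(103 - 95) - 28) - 699)*(48070 - 71) = (88*(√8 - 28) - 699)*47999 = (88*(2*√2 - 28) - 699)*47999 = (88*(-28 + 2*√2) - 699)*47999 = ((-2464 + 176*√2) - 699)*47999 = (-3163 + 176*√2)*47999 = -151820837 + 8447824*√2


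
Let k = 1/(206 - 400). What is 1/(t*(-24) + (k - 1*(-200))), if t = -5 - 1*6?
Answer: 194/90015 ≈ 0.0021552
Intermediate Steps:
t = -11 (t = -5 - 6 = -11)
k = -1/194 (k = 1/(-194) = -1/194 ≈ -0.0051546)
1/(t*(-24) + (k - 1*(-200))) = 1/(-11*(-24) + (-1/194 - 1*(-200))) = 1/(264 + (-1/194 + 200)) = 1/(264 + 38799/194) = 1/(90015/194) = 194/90015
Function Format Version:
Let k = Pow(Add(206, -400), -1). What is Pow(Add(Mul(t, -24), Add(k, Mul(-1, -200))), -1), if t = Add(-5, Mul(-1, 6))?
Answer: Rational(194, 90015) ≈ 0.0021552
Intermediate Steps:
t = -11 (t = Add(-5, -6) = -11)
k = Rational(-1, 194) (k = Pow(-194, -1) = Rational(-1, 194) ≈ -0.0051546)
Pow(Add(Mul(t, -24), Add(k, Mul(-1, -200))), -1) = Pow(Add(Mul(-11, -24), Add(Rational(-1, 194), Mul(-1, -200))), -1) = Pow(Add(264, Add(Rational(-1, 194), 200)), -1) = Pow(Add(264, Rational(38799, 194)), -1) = Pow(Rational(90015, 194), -1) = Rational(194, 90015)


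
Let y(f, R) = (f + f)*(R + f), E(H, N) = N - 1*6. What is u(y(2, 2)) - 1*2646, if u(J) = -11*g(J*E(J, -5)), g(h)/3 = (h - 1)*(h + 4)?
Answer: -1007298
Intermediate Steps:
E(H, N) = -6 + N (E(H, N) = N - 6 = -6 + N)
y(f, R) = 2*f*(R + f) (y(f, R) = (2*f)*(R + f) = 2*f*(R + f))
g(h) = 3*(-1 + h)*(4 + h) (g(h) = 3*((h - 1)*(h + 4)) = 3*((-1 + h)*(4 + h)) = 3*(-1 + h)*(4 + h))
u(J) = 132 - 3993*J² + 1089*J (u(J) = -11*(-12 + 3*(J*(-6 - 5))² + 9*(J*(-6 - 5))) = -11*(-12 + 3*(J*(-11))² + 9*(J*(-11))) = -11*(-12 + 3*(-11*J)² + 9*(-11*J)) = -11*(-12 + 3*(121*J²) - 99*J) = -11*(-12 + 363*J² - 99*J) = -11*(-12 - 99*J + 363*J²) = 132 - 3993*J² + 1089*J)
u(y(2, 2)) - 1*2646 = (132 - 3993*16*(2 + 2)² + 1089*(2*2*(2 + 2))) - 1*2646 = (132 - 3993*(2*2*4)² + 1089*(2*2*4)) - 2646 = (132 - 3993*16² + 1089*16) - 2646 = (132 - 3993*256 + 17424) - 2646 = (132 - 1022208 + 17424) - 2646 = -1004652 - 2646 = -1007298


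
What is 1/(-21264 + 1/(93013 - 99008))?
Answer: -5995/127477681 ≈ -4.7028e-5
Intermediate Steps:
1/(-21264 + 1/(93013 - 99008)) = 1/(-21264 + 1/(-5995)) = 1/(-21264 - 1/5995) = 1/(-127477681/5995) = -5995/127477681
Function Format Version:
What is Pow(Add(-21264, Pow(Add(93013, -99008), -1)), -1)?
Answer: Rational(-5995, 127477681) ≈ -4.7028e-5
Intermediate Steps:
Pow(Add(-21264, Pow(Add(93013, -99008), -1)), -1) = Pow(Add(-21264, Pow(-5995, -1)), -1) = Pow(Add(-21264, Rational(-1, 5995)), -1) = Pow(Rational(-127477681, 5995), -1) = Rational(-5995, 127477681)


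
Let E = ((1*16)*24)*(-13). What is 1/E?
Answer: -1/4992 ≈ -0.00020032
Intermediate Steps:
E = -4992 (E = (16*24)*(-13) = 384*(-13) = -4992)
1/E = 1/(-4992) = -1/4992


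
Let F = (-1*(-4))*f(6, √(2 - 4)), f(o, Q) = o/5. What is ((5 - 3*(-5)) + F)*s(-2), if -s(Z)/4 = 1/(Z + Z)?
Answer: 124/5 ≈ 24.800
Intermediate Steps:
f(o, Q) = o/5 (f(o, Q) = o*(⅕) = o/5)
s(Z) = -2/Z (s(Z) = -4/(Z + Z) = -4*1/(2*Z) = -2/Z)
F = 24/5 (F = (-1*(-4))*((⅕)*6) = 4*(6/5) = 24/5 ≈ 4.8000)
((5 - 3*(-5)) + F)*s(-2) = ((5 - 3*(-5)) + 24/5)*(-2/(-2)) = ((5 + 15) + 24/5)*(-2*(-½)) = (20 + 24/5)*1 = (124/5)*1 = 124/5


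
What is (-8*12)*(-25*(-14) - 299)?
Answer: -4896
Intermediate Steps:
(-8*12)*(-25*(-14) - 299) = -96*(350 - 299) = -96*51 = -4896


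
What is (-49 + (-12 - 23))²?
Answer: 7056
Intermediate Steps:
(-49 + (-12 - 23))² = (-49 - 35)² = (-84)² = 7056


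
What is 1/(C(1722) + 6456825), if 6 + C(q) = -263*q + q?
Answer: 1/6005655 ≈ 1.6651e-7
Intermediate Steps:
C(q) = -6 - 262*q (C(q) = -6 + (-263*q + q) = -6 - 262*q)
1/(C(1722) + 6456825) = 1/((-6 - 262*1722) + 6456825) = 1/((-6 - 451164) + 6456825) = 1/(-451170 + 6456825) = 1/6005655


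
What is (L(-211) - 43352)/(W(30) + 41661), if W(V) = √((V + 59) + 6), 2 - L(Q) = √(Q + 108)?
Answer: -903002175/867819413 + 21675*√95/867819413 - 41661*I*√103/1735638826 + I*√9785/1735638826 ≈ -1.0403 - 0.00024355*I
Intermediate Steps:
L(Q) = 2 - √(108 + Q) (L(Q) = 2 - √(Q + 108) = 2 - √(108 + Q))
W(V) = √(65 + V) (W(V) = √((59 + V) + 6) = √(65 + V))
(L(-211) - 43352)/(W(30) + 41661) = ((2 - √(108 - 211)) - 43352)/(√(65 + 30) + 41661) = ((2 - √(-103)) - 43352)/(√95 + 41661) = ((2 - I*√103) - 43352)/(41661 + √95) = (-43350 - I*√103)/(41661 + √95)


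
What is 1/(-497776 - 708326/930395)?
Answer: -930395/463129009846 ≈ -2.0089e-6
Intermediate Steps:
1/(-497776 - 708326/930395) = 1/(-463129009846/930395) = -930395/463129009846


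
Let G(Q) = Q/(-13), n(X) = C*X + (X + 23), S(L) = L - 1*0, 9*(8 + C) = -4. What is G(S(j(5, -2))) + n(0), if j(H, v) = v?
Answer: 301/13 ≈ 23.154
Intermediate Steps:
C = -76/9 (C = -8 + (⅑)*(-4) = -8 - 4/9 = -76/9 ≈ -8.4444)
S(L) = L (S(L) = L + 0 = L)
n(X) = 23 - 67*X/9 (n(X) = -76*X/9 + (X + 23) = -76*X/9 + (23 + X) = 23 - 67*X/9)
G(Q) = -Q/13 (G(Q) = Q*(-1/13) = -Q/13)
G(S(j(5, -2))) + n(0) = -1/13*(-2) + (23 - 67/9*0) = 2/13 + (23 + 0) = 2/13 + 23 = 301/13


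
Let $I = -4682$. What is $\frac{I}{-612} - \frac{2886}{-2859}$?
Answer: $\frac{2525345}{291618} \approx 8.6598$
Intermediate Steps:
$\frac{I}{-612} - \frac{2886}{-2859} = - \frac{4682}{-612} - \frac{2886}{-2859} = \left(-4682\right) \left(- \frac{1}{612}\right) - - \frac{962}{953} = \frac{2341}{306} + \frac{962}{953} = \frac{2525345}{291618}$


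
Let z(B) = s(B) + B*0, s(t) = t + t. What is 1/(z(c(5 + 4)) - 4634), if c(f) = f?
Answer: -1/4616 ≈ -0.00021664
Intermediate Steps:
s(t) = 2*t
z(B) = 2*B (z(B) = 2*B + B*0 = 2*B + 0 = 2*B)
1/(z(c(5 + 4)) - 4634) = 1/(2*(5 + 4) - 4634) = 1/(2*9 - 4634) = 1/(18 - 4634) = 1/(-4616) = -1/4616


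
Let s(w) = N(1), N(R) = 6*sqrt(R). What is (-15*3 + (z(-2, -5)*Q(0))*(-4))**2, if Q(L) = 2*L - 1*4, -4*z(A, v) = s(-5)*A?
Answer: 9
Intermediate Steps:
s(w) = 6 (s(w) = 6*sqrt(1) = 6*1 = 6)
z(A, v) = -3*A/2
Q(L) = -4 + 2*L (Q(L) = 2*L - 4 = -4 + 2*L)
(-15*3 + (z(-2, -5)*Q(0))*(-4))**2 = (-15*3 + ((-3/2*(-2))*(-4 + 2*0))*(-4))**2 = (-45 + (3*(-4 + 0))*(-4))**2 = (-45 + (3*(-4))*(-4))**2 = (-45 - 12*(-4))**2 = (-45 + 48)**2 = 3**2 = 9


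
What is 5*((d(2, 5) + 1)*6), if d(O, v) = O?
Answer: 90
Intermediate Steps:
5*((d(2, 5) + 1)*6) = 5*((2 + 1)*6) = 5*(3*6) = 5*18 = 90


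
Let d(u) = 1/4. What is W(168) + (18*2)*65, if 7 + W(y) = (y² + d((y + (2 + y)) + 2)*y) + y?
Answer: 30767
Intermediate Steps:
d(u) = ¼
W(y) = -7 + y² + 5*y/4 (W(y) = -7 + ((y² + y/4) + y) = -7 + (y² + 5*y/4) = -7 + y² + 5*y/4)
W(168) + (18*2)*65 = (-7 + 168² + (5/4)*168) + (18*2)*65 = (-7 + 28224 + 210) + 36*65 = 28427 + 2340 = 30767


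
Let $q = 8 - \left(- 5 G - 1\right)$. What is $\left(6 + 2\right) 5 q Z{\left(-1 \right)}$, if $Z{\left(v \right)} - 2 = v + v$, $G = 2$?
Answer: $0$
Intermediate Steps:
$Z{\left(v \right)} = 2 + 2 v$ ($Z{\left(v \right)} = 2 + \left(v + v\right) = 2 + 2 v$)
$q = 19$ ($q = 8 - \left(\left(-5\right) 2 - 1\right) = 8 - \left(-10 - 1\right) = 8 - -11 = 8 + 11 = 19$)
$\left(6 + 2\right) 5 q Z{\left(-1 \right)} = \left(6 + 2\right) 5 \cdot 19 \left(2 + 2 \left(-1\right)\right) = 8 \cdot 5 \cdot 19 \left(2 - 2\right) = 40 \cdot 19 \cdot 0 = 760 \cdot 0 = 0$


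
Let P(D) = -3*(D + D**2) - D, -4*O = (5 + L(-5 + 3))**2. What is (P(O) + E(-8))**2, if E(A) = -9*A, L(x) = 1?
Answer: 18225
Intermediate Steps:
O = -9 (O = -(5 + 1)**2/4 = -1/4*6**2 = -1/4*36 = -9)
P(D) = -4*D - 3*D**2 (P(D) = (-3*D - 3*D**2) - D = -4*D - 3*D**2)
(P(O) + E(-8))**2 = (-1*(-9)*(4 + 3*(-9)) - 9*(-8))**2 = (-1*(-9)*(4 - 27) + 72)**2 = (-1*(-9)*(-23) + 72)**2 = (-207 + 72)**2 = (-135)**2 = 18225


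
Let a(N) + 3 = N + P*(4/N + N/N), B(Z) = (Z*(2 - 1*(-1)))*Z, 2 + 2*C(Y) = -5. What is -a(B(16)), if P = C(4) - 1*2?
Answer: -291637/384 ≈ -759.47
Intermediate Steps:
C(Y) = -7/2 (C(Y) = -1 + (½)*(-5) = -1 - 5/2 = -7/2)
B(Z) = 3*Z² (B(Z) = (Z*(2 + 1))*Z = (Z*3)*Z = (3*Z)*Z = 3*Z²)
P = -11/2 (P = -7/2 - 1*2 = -7/2 - 2 = -11/2 ≈ -5.5000)
a(N) = -17/2 + N - 22/N (a(N) = -3 + (N - 11*(4/N + N/N)/2) = -3 + (N - 11*(4/N + 1)/2) = -3 + (N - 11*(1 + 4/N)/2) = -3 + (N + (-11/2 - 22/N)) = -3 + (-11/2 + N - 22/N) = -17/2 + N - 22/N)
-a(B(16)) = -(-17/2 + 3*16² - 22/(3*16²)) = -(-17/2 + 3*256 - 22/(3*256)) = -(-17/2 + 768 - 22/768) = -(-17/2 + 768 - 22*1/768) = -(-17/2 + 768 - 11/384) = -1*291637/384 = -291637/384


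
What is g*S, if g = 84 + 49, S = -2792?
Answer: -371336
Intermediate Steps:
g = 133
g*S = 133*(-2792) = -371336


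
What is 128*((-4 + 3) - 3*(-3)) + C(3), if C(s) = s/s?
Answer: 1025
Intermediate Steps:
C(s) = 1
128*((-4 + 3) - 3*(-3)) + C(3) = 128*((-4 + 3) - 3*(-3)) + 1 = 128*(-1 + 9) + 1 = 128*8 + 1 = 1024 + 1 = 1025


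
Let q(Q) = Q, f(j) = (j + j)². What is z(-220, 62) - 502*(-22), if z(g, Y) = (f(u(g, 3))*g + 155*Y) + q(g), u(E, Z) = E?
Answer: -42571566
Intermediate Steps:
f(j) = 4*j² (f(j) = (2*j)² = 4*j²)
z(g, Y) = g + 4*g³ + 155*Y (z(g, Y) = ((4*g²)*g + 155*Y) + g = (4*g³ + 155*Y) + g = g + 4*g³ + 155*Y)
z(-220, 62) - 502*(-22) = (-220 + 4*(-220)³ + 155*62) - 502*(-22) = (-220 + 4*(-10648000) + 9610) + 11044 = (-220 - 42592000 + 9610) + 11044 = -42582610 + 11044 = -42571566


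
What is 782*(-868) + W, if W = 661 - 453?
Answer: -678568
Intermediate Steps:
W = 208
782*(-868) + W = 782*(-868) + 208 = -678776 + 208 = -678568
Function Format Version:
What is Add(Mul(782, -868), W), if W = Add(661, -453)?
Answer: -678568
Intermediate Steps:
W = 208
Add(Mul(782, -868), W) = Add(Mul(782, -868), 208) = Add(-678776, 208) = -678568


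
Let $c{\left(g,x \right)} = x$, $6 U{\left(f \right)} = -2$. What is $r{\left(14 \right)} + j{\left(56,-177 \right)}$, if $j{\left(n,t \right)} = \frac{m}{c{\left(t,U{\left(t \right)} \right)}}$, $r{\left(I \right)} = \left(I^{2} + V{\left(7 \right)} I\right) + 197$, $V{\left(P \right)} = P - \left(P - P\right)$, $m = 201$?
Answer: $-112$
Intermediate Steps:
$U{\left(f \right)} = - \frac{1}{3}$ ($U{\left(f \right)} = \frac{1}{6} \left(-2\right) = - \frac{1}{3}$)
$V{\left(P \right)} = P$ ($V{\left(P \right)} = P - 0 = P + 0 = P$)
$r{\left(I \right)} = 197 + I^{2} + 7 I$ ($r{\left(I \right)} = \left(I^{2} + 7 I\right) + 197 = 197 + I^{2} + 7 I$)
$j{\left(n,t \right)} = -603$ ($j{\left(n,t \right)} = \frac{201}{- \frac{1}{3}} = 201 \left(-3\right) = -603$)
$r{\left(14 \right)} + j{\left(56,-177 \right)} = \left(197 + 14^{2} + 7 \cdot 14\right) - 603 = \left(197 + 196 + 98\right) - 603 = 491 - 603 = -112$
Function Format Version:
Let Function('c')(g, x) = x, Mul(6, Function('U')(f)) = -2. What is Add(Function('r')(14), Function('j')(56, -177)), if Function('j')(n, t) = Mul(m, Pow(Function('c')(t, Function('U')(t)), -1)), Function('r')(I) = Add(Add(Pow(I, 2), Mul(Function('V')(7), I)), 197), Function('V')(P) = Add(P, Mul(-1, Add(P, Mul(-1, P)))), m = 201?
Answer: -112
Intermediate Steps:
Function('U')(f) = Rational(-1, 3) (Function('U')(f) = Mul(Rational(1, 6), -2) = Rational(-1, 3))
Function('V')(P) = P (Function('V')(P) = Add(P, Mul(-1, 0)) = Add(P, 0) = P)
Function('r')(I) = Add(197, Pow(I, 2), Mul(7, I)) (Function('r')(I) = Add(Add(Pow(I, 2), Mul(7, I)), 197) = Add(197, Pow(I, 2), Mul(7, I)))
Function('j')(n, t) = -603 (Function('j')(n, t) = Mul(201, Pow(Rational(-1, 3), -1)) = Mul(201, -3) = -603)
Add(Function('r')(14), Function('j')(56, -177)) = Add(Add(197, Pow(14, 2), Mul(7, 14)), -603) = Add(Add(197, 196, 98), -603) = Add(491, -603) = -112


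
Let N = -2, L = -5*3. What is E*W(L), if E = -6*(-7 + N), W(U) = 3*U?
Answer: -2430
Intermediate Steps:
L = -15
E = 54 (E = -6*(-7 - 2) = -6*(-9) = 54)
E*W(L) = 54*(3*(-15)) = 54*(-45) = -2430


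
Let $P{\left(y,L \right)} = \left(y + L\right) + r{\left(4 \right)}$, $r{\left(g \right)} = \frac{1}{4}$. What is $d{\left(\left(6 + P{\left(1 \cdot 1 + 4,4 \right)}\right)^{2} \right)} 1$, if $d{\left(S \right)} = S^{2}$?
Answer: $\frac{13845841}{256} \approx 54085.0$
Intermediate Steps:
$r{\left(g \right)} = \frac{1}{4}$
$P{\left(y,L \right)} = \frac{1}{4} + L + y$ ($P{\left(y,L \right)} = \left(y + L\right) + \frac{1}{4} = \left(L + y\right) + \frac{1}{4} = \frac{1}{4} + L + y$)
$d{\left(\left(6 + P{\left(1 \cdot 1 + 4,4 \right)}\right)^{2} \right)} 1 = \left(\left(6 + \left(\frac{1}{4} + 4 + \left(1 \cdot 1 + 4\right)\right)\right)^{2}\right)^{2} \cdot 1 = \left(\left(6 + \left(\frac{1}{4} + 4 + \left(1 + 4\right)\right)\right)^{2}\right)^{2} \cdot 1 = \left(\left(6 + \left(\frac{1}{4} + 4 + 5\right)\right)^{2}\right)^{2} \cdot 1 = \left(\left(6 + \frac{37}{4}\right)^{2}\right)^{2} \cdot 1 = \left(\left(\frac{61}{4}\right)^{2}\right)^{2} \cdot 1 = \left(\frac{3721}{16}\right)^{2} \cdot 1 = \frac{13845841}{256} \cdot 1 = \frac{13845841}{256}$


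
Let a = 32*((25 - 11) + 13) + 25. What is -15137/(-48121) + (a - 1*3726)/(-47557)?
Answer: 856389586/2288490397 ≈ 0.37422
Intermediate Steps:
a = 889 (a = 32*(14 + 13) + 25 = 32*27 + 25 = 864 + 25 = 889)
-15137/(-48121) + (a - 1*3726)/(-47557) = -15137/(-48121) + (889 - 1*3726)/(-47557) = -15137*(-1/48121) + (889 - 3726)*(-1/47557) = 15137/48121 - 2837*(-1/47557) = 15137/48121 + 2837/47557 = 856389586/2288490397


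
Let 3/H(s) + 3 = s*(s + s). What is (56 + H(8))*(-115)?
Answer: -161069/25 ≈ -6442.8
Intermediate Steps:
H(s) = 3/(-3 + 2*s**2) (H(s) = 3/(-3 + s*(s + s)) = 3/(-3 + s*(2*s)) = 3/(-3 + 2*s**2))
(56 + H(8))*(-115) = (56 + 3/(-3 + 2*8**2))*(-115) = (56 + 3/(-3 + 2*64))*(-115) = (56 + 3/(-3 + 128))*(-115) = (56 + 3/125)*(-115) = (7003/125)*(-115) = -161069/25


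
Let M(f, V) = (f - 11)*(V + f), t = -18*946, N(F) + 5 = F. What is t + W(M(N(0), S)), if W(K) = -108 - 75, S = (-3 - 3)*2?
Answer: -17211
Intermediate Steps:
N(F) = -5 + F
t = -17028
S = -12 (S = -6*2 = -12)
M(f, V) = (-11 + f)*(V + f)
W(K) = -183
t + W(M(N(0), S)) = -17028 - 183 = -17211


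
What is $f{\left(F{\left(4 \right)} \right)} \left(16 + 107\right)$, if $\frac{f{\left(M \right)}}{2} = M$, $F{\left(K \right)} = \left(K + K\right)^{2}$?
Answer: $15744$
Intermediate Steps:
$F{\left(K \right)} = 4 K^{2}$ ($F{\left(K \right)} = \left(2 K\right)^{2} = 4 K^{2}$)
$f{\left(M \right)} = 2 M$
$f{\left(F{\left(4 \right)} \right)} \left(16 + 107\right) = 2 \cdot 4 \cdot 4^{2} \left(16 + 107\right) = 2 \cdot 4 \cdot 16 \cdot 123 = 2 \cdot 64 \cdot 123 = 128 \cdot 123 = 15744$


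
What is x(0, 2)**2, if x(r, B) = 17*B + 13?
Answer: 2209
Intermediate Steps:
x(r, B) = 13 + 17*B
x(0, 2)**2 = (13 + 17*2)**2 = (13 + 34)**2 = 47**2 = 2209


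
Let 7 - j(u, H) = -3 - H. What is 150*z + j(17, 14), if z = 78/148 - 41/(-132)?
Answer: 121811/814 ≈ 149.65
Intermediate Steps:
j(u, H) = 10 + H (j(u, H) = 7 - (-3 - H) = 7 + (3 + H) = 10 + H)
z = 4091/4884 (z = 78*(1/148) - 41*(-1/132) = 39/74 + 41/132 = 4091/4884 ≈ 0.83763)
150*z + j(17, 14) = 150*(4091/4884) + (10 + 14) = 102275/814 + 24 = 121811/814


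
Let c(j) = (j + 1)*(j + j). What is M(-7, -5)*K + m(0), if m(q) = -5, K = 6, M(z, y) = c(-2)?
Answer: 19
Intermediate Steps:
c(j) = 2*j*(1 + j) (c(j) = (1 + j)*(2*j) = 2*j*(1 + j))
M(z, y) = 4 (M(z, y) = 2*(-2)*(1 - 2) = 2*(-2)*(-1) = 4)
M(-7, -5)*K + m(0) = 4*6 - 5 = 24 - 5 = 19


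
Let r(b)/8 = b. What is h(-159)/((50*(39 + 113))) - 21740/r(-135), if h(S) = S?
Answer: 4126307/205200 ≈ 20.109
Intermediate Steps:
r(b) = 8*b
h(-159)/((50*(39 + 113))) - 21740/r(-135) = -159*1/(50*(39 + 113)) - 21740/(8*(-135)) = -159/(50*152) - 21740/(-1080) = -159/7600 - 21740*(-1/1080) = -159*1/7600 + 1087/54 = -159/7600 + 1087/54 = 4126307/205200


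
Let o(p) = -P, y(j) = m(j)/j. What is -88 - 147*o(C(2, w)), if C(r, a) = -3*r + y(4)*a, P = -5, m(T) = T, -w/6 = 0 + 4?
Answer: -823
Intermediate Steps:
w = -24 (w = -6*(0 + 4) = -6*4 = -24)
y(j) = 1 (y(j) = j/j = 1)
C(r, a) = a - 3*r (C(r, a) = -3*r + 1*a = -3*r + a = a - 3*r)
o(p) = 5 (o(p) = -1*(-5) = 5)
-88 - 147*o(C(2, w)) = -88 - 147*5 = -88 - 735 = -823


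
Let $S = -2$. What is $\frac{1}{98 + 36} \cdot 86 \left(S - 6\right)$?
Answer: $- \frac{344}{67} \approx -5.1343$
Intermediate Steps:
$\frac{1}{98 + 36} \cdot 86 \left(S - 6\right) = \frac{1}{98 + 36} \cdot 86 \left(-2 - 6\right) = \frac{1}{134} \cdot 86 \left(-2 - 6\right) = \frac{1}{134} \cdot 86 \left(-8\right) = \frac{43}{67} \left(-8\right) = - \frac{344}{67}$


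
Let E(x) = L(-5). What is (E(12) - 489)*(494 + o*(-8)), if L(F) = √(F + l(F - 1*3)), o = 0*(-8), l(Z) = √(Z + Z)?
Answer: -241566 + 494*√(-5 + 4*I) ≈ -2.4115e+5 + 1179.6*I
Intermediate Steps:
l(Z) = √2*√Z (l(Z) = √(2*Z) = √2*√Z)
o = 0
L(F) = √(F + √2*√(-3 + F)) (L(F) = √(F + √2*√(F - 1*3)) = √(F + √2*√(F - 3)) = √(F + √2*√(-3 + F)))
E(x) = √(-5 + 4*I) (E(x) = √(-5 + √2*√(-3 - 5)) = √(-5 + √2*√(-8)) = √(-5 + √2*(2*I*√2)) = √(-5 + 4*I))
(E(12) - 489)*(494 + o*(-8)) = (√(-5 + 4*I) - 489)*(494 + 0*(-8)) = (-489 + √(-5 + 4*I))*(494 + 0) = (-489 + √(-5 + 4*I))*494 = -241566 + 494*√(-5 + 4*I)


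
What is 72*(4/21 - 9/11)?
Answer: -3480/77 ≈ -45.195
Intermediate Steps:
72*(4/21 - 9/11) = 72*(-145/231) = -3480/77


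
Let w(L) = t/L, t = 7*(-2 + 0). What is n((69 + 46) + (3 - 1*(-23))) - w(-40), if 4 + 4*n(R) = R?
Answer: 339/10 ≈ 33.900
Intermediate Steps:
t = -14 (t = 7*(-2) = -14)
n(R) = -1 + R/4
w(L) = -14/L
n((69 + 46) + (3 - 1*(-23))) - w(-40) = (-1 + ((69 + 46) + (3 - 1*(-23)))/4) - (-14)/(-40) = (-1 + (115 + (3 + 23))/4) - (-14)*(-1)/40 = (-1 + (115 + 26)/4) - 1*7/20 = (-1 + (¼)*141) - 7/20 = (-1 + 141/4) - 7/20 = 137/4 - 7/20 = 339/10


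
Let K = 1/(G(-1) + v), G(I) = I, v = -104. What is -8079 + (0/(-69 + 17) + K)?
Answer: -848296/105 ≈ -8079.0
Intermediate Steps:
K = -1/105 (K = 1/(-1 - 104) = 1/(-105) = -1/105 ≈ -0.0095238)
-8079 + (0/(-69 + 17) + K) = -8079 + (0/(-69 + 17) - 1/105) = -8079 + (0/(-52) - 1/105) = -8079 + (-1/52*0 - 1/105) = -8079 + (0 - 1/105) = -8079 - 1/105 = -848296/105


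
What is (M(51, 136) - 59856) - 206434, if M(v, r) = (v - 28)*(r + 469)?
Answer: -252375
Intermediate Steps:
M(v, r) = (-28 + v)*(469 + r)
(M(51, 136) - 59856) - 206434 = ((-13132 - 28*136 + 469*51 + 136*51) - 59856) - 206434 = ((-13132 - 3808 + 23919 + 6936) - 59856) - 206434 = (13915 - 59856) - 206434 = -45941 - 206434 = -252375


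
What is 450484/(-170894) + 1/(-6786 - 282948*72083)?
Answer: -4704155727348571/1784551701847134 ≈ -2.6360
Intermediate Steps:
450484/(-170894) + 1/(-6786 - 282948*72083) = 450484*(-1/170894) + (1/72083)/(-289734) = -225242/85447 - 1/289734*1/72083 = -225242/85447 - 1/20884895922 = -4704155727348571/1784551701847134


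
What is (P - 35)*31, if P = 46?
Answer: 341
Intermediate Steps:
(P - 35)*31 = (46 - 35)*31 = 11*31 = 341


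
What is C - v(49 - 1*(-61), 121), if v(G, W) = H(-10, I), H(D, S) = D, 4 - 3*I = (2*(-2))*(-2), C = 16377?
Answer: 16387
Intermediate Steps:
I = -4/3 (I = 4/3 - 2*(-2)*(-2)/3 = 4/3 - (-4)*(-2)/3 = 4/3 - 1/3*8 = 4/3 - 8/3 = -4/3 ≈ -1.3333)
v(G, W) = -10
C - v(49 - 1*(-61), 121) = 16377 - 1*(-10) = 16377 + 10 = 16387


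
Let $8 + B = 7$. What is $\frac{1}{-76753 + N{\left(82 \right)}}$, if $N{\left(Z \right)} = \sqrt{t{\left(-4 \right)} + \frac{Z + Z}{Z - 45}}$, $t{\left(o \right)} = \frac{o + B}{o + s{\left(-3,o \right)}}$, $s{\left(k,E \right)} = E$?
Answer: $- \frac{22718888}{1743742809167} - \frac{2 \sqrt{110778}}{1743742809167} \approx -1.3029 \cdot 10^{-5}$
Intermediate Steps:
$B = -1$ ($B = -8 + 7 = -1$)
$t{\left(o \right)} = \frac{-1 + o}{2 o}$ ($t{\left(o \right)} = \frac{o - 1}{o + o} = \frac{-1 + o}{2 o}$)
$N{\left(Z \right)} = \sqrt{\frac{5}{8} + \frac{2 Z}{-45 + Z}}$ ($N{\left(Z \right)} = \sqrt{\frac{-1 - 4}{2 \left(-4\right)} + \frac{Z + Z}{Z - 45}} = \sqrt{\frac{1}{2} \left(- \frac{1}{4}\right) \left(-5\right) + \frac{2 Z}{-45 + Z}} = \sqrt{\frac{5}{8} + \frac{2 Z}{-45 + Z}}$)
$\frac{1}{-76753 + N{\left(82 \right)}} = \frac{1}{-76753 + \frac{\sqrt{6} \sqrt{\frac{-75 + 7 \cdot 82}{-45 + 82}}}{4}} = \frac{1}{-76753 + \frac{\sqrt{6} \sqrt{\frac{-75 + 574}{37}}}{4}} = \frac{1}{-76753 + \frac{\sqrt{6} \sqrt{\frac{1}{37} \cdot 499}}{4}} = \frac{1}{-76753 + \frac{\sqrt{6} \sqrt{\frac{499}{37}}}{4}} = \frac{1}{-76753 + \frac{\sqrt{6} \frac{\sqrt{18463}}{37}}{4}} = \frac{1}{-76753 + \frac{\sqrt{110778}}{148}}$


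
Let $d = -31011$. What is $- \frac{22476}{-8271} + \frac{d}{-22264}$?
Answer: $\frac{252299215}{61381848} \approx 4.1103$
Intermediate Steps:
$- \frac{22476}{-8271} + \frac{d}{-22264} = - \frac{22476}{-8271} - \frac{31011}{-22264} = \left(-22476\right) \left(- \frac{1}{8271}\right) - - \frac{31011}{22264} = \frac{7492}{2757} + \frac{31011}{22264} = \frac{252299215}{61381848}$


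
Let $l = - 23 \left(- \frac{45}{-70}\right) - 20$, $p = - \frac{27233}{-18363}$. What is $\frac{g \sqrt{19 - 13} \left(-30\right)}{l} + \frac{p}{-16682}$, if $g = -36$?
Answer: $- \frac{27233}{306331566} - \frac{15120 \sqrt{6}}{487} \approx -76.05$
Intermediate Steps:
$p = \frac{27233}{18363}$ ($p = \left(-27233\right) \left(- \frac{1}{18363}\right) = \frac{27233}{18363} \approx 1.483$)
$l = - \frac{487}{14}$ ($l = - 23 \left(\left(-45\right) \left(- \frac{1}{70}\right)\right) - 20 = \left(-23\right) \frac{9}{14} - 20 = - \frac{207}{14} - 20 = - \frac{487}{14} \approx -34.786$)
$\frac{g \sqrt{19 - 13} \left(-30\right)}{l} + \frac{p}{-16682} = \frac{- 36 \sqrt{19 - 13} \left(-30\right)}{- \frac{487}{14}} + \frac{27233}{18363 \left(-16682\right)} = - 36 \sqrt{6} \left(-30\right) \left(- \frac{14}{487}\right) + \frac{27233}{18363} \left(- \frac{1}{16682}\right) = 1080 \sqrt{6} \left(- \frac{14}{487}\right) - \frac{27233}{306331566} = - \frac{15120 \sqrt{6}}{487} - \frac{27233}{306331566} = - \frac{27233}{306331566} - \frac{15120 \sqrt{6}}{487}$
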